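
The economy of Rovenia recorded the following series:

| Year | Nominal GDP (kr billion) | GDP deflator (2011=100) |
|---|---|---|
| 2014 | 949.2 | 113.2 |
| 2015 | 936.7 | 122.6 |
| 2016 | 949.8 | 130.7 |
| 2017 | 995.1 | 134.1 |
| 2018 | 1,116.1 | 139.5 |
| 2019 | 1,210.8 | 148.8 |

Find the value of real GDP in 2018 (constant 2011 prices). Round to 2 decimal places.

kr 800.07 billion

Real GDP 2018 = 1116.1 / 1.395 = 800.07.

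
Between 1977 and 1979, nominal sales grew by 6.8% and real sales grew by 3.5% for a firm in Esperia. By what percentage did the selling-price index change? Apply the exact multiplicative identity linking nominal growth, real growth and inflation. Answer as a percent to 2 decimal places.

3.19%

(1 + g_nom) = (1 + g_real)(1 + π), so π = 1.0680 / 1.0350 − 1 = 0.03188.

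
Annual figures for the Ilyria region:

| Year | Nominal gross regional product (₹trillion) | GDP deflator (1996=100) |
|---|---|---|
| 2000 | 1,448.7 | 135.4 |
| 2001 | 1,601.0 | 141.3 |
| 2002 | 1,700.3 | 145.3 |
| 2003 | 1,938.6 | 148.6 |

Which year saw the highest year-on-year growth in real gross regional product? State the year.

2003

2001: real = 1601.0/1.413 = 1133.05; growth vs 2000 (1069.94) = 5.90%.
2002: real = 1700.3/1.453 = 1170.20; growth vs 2001 (1133.05) = 3.28%.
2003: real = 1938.6/1.486 = 1304.58; growth vs 2002 (1170.20) = 11.48%.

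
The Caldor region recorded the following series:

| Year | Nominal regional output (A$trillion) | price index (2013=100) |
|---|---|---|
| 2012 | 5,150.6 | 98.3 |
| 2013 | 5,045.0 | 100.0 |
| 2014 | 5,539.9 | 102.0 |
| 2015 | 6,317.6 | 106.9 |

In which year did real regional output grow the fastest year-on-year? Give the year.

2015

2013: real = 5045.0/1.000 = 5045.00; growth vs 2012 (5239.67) = -3.72%.
2014: real = 5539.9/1.020 = 5431.27; growth vs 2013 (5045.00) = 7.66%.
2015: real = 6317.6/1.069 = 5909.82; growth vs 2014 (5431.27) = 8.81%.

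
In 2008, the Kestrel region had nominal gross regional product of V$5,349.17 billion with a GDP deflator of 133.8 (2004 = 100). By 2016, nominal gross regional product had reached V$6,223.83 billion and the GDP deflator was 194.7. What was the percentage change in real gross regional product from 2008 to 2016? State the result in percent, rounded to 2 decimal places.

-20.04%

Real gross regional product 2008 = 5349.17 / 1.338 = 3997.88.
Real gross regional product 2016 = 6223.83 / 1.947 = 3196.63.
Real growth = 3196.63 / 3997.88 − 1 = -0.2004.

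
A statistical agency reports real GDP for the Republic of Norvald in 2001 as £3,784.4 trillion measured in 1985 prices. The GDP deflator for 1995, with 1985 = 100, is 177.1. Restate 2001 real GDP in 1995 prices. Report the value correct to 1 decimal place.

£6,702.2 trillion

Real GDP in 1995 prices = Real GDP in 1985 prices × (P_1995/P_1985) = 3784.4 × 1.771 = 6702.17.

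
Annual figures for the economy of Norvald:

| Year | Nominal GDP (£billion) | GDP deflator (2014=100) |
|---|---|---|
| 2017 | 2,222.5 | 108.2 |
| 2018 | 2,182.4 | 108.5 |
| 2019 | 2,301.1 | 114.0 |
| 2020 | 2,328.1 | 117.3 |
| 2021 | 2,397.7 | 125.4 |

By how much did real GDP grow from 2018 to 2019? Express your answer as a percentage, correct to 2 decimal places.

0.35%

Real GDP 2018 = 2182.4/1.085 = 2011.43.
Real GDP 2019 = 2301.1/1.140 = 2018.51.
Change = 2018.51/2011.43 − 1 = 0.0035.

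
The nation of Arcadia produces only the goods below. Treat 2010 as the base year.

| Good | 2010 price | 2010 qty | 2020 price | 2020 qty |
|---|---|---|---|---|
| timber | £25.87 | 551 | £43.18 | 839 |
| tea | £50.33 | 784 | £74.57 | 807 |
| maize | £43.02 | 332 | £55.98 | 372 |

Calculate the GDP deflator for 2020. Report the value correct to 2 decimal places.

149.67

Nominal GDP 2020 = 43.18·839 + 74.57·807 + 55.98·372 = 117230.57.
Real GDP 2020 (at 2010 prices) = 25.87·839 + 50.33·807 + 43.02·372 = 78324.68.
Deflator = Nominal/Real × 100 = 117230.57/78324.68 × 100 = 149.673.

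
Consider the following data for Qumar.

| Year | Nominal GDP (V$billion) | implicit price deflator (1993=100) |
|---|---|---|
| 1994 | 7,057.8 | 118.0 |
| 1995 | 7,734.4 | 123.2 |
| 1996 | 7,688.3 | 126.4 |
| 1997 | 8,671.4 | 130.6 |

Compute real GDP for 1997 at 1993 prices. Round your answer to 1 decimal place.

Real GDP 1997 = 8671.4 / 1.306 = 6639.66.

V$6,639.7 billion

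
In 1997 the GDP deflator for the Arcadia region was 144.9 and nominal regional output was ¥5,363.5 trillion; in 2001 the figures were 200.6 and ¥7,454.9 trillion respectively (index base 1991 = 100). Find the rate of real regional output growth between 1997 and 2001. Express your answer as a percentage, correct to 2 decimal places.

Real regional output 1997 = 5363.5 / 1.449 = 3701.52.
Real regional output 2001 = 7454.9 / 2.006 = 3716.30.
Real growth = 3716.30 / 3701.52 − 1 = 0.0040.

0.40%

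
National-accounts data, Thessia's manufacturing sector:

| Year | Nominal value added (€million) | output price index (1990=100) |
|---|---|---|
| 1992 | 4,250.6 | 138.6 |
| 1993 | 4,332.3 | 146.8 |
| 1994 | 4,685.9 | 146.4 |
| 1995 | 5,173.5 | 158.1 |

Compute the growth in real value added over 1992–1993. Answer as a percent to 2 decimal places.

-3.77%

Real value added 1992 = 4250.6/1.386 = 3066.81.
Real value added 1993 = 4332.3/1.468 = 2951.16.
Change = 2951.16/3066.81 − 1 = -0.0377.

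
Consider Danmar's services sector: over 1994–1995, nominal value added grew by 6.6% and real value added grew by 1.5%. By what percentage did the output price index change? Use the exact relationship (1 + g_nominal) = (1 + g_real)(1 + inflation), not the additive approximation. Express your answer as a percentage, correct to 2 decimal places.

(1 + g_nom) = (1 + g_real)(1 + π), so π = 1.0660 / 1.0150 − 1 = 0.05025.

5.02%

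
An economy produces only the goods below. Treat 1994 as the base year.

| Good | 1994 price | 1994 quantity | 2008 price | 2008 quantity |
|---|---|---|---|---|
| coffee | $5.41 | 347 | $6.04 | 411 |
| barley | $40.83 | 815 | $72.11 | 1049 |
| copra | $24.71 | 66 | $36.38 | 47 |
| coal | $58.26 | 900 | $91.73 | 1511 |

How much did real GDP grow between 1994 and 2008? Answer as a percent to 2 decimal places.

Real GDP 1994 = Nominal GDP 1994 = 5.41·347 + 40.83·815 + 24.71·66 + 58.26·900 = 89218.58.
Real GDP 2008 (at 1994 prices) = 5.41·411 + 40.83·1049 + 24.71·47 + 58.26·1511 = 134246.41.
Real growth = 134246.41/89218.58 − 1 = 0.5047.

50.47%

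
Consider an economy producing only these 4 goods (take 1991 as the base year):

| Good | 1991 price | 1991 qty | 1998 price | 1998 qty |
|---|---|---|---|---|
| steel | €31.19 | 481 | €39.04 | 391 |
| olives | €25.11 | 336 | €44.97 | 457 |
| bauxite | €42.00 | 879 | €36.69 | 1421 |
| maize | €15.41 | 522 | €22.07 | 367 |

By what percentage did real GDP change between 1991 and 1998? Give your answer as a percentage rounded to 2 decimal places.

30.13%

Real GDP 1991 = Nominal GDP 1991 = 31.19·481 + 25.11·336 + 42.00·879 + 15.41·522 = 68401.37.
Real GDP 1998 (at 1991 prices) = 31.19·391 + 25.11·457 + 42.00·1421 + 15.41·367 = 89008.03.
Real growth = 89008.03/68401.37 − 1 = 0.3013.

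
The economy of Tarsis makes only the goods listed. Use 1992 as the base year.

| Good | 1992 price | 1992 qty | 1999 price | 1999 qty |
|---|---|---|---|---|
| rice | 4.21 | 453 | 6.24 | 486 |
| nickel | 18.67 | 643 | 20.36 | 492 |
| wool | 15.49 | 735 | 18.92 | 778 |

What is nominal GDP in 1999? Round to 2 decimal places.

Nominal GDP 1999 = Σ (p_1999 × q_1999) = 6.24·486 + 20.36·492 + 18.92·778 = 27769.52.

27769.52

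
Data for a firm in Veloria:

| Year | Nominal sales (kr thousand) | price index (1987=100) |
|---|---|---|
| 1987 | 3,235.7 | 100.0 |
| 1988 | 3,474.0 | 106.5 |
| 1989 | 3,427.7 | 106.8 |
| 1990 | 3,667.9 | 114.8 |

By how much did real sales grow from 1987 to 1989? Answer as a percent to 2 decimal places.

Real sales 1987 = 3235.7/1.000 = 3235.70.
Real sales 1989 = 3427.7/1.068 = 3209.46.
Change = 3209.46/3235.70 − 1 = -0.0081.

-0.81%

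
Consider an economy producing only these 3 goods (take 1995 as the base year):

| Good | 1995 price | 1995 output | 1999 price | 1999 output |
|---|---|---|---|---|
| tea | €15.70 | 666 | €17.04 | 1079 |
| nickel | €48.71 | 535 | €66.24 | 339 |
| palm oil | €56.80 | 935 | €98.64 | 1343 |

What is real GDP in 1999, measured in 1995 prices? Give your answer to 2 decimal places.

Real GDP 1999 = Σ (p_1995 × q_1999) = 15.70·1079 + 48.71·339 + 56.80·1343 = 109735.39.

€109735.39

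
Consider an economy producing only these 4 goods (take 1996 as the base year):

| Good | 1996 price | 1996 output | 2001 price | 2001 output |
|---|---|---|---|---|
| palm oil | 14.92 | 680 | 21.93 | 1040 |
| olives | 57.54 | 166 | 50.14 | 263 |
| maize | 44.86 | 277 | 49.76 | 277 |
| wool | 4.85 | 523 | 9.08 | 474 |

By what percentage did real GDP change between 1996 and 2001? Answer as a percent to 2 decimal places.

Real GDP 1996 = Nominal GDP 1996 = 14.92·680 + 57.54·166 + 44.86·277 + 4.85·523 = 34660.01.
Real GDP 2001 (at 1996 prices) = 14.92·1040 + 57.54·263 + 44.86·277 + 4.85·474 = 45374.94.
Real growth = 45374.94/34660.01 − 1 = 0.3091.

30.91%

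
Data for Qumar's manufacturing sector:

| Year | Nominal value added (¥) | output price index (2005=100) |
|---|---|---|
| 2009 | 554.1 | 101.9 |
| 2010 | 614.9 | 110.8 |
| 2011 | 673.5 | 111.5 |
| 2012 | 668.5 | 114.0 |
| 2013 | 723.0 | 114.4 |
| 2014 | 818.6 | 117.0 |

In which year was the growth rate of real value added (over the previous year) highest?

2014

2010: real = 614.9/1.108 = 554.96; growth vs 2009 (543.77) = 2.06%.
2011: real = 673.5/1.115 = 604.04; growth vs 2010 (554.96) = 8.84%.
2012: real = 668.5/1.140 = 586.40; growth vs 2011 (604.04) = -2.92%.
2013: real = 723.0/1.144 = 631.99; growth vs 2012 (586.40) = 7.77%.
2014: real = 818.6/1.170 = 699.66; growth vs 2013 (631.99) = 10.71%.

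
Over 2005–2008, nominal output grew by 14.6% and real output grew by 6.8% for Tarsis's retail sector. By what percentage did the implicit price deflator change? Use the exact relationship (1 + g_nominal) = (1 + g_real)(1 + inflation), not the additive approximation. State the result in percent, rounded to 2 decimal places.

(1 + g_nom) = (1 + g_real)(1 + π), so π = 1.1460 / 1.0680 − 1 = 0.07303.

7.30%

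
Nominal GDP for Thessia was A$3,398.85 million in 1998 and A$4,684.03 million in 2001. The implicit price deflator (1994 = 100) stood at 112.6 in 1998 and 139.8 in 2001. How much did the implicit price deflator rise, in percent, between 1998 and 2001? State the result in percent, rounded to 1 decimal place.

24.2%

Price-level change = 139.8 / 112.6 − 1 = 0.2416.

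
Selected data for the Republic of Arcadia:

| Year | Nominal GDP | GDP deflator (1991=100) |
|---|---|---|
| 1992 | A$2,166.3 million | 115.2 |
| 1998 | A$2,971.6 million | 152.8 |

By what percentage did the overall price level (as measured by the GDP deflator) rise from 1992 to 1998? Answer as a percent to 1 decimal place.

32.6%

Price-level change = 152.8 / 115.2 − 1 = 0.3264.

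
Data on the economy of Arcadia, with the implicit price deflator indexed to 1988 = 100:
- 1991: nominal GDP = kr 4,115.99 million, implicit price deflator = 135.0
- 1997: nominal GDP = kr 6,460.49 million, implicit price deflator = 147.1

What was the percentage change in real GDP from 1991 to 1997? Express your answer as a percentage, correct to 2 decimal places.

Real GDP 1991 = 4115.99 / 1.350 = 3048.88.
Real GDP 1997 = 6460.49 / 1.471 = 4391.90.
Real growth = 4391.90 / 3048.88 − 1 = 0.4405.

44.05%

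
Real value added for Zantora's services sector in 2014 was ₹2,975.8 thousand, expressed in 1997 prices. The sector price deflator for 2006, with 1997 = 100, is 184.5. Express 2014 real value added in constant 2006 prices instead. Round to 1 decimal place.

₹5,490.4 thousand

Real value added in 2006 prices = Real value added in 1997 prices × (P_2006/P_1997) = 2975.8 × 1.845 = 5490.35.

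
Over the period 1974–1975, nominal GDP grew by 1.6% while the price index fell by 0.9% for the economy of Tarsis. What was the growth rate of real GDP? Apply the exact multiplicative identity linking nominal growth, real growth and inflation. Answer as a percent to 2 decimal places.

(1 + g_nom) = (1 + g_real)(1 + π), so g_real = 1.0160 / 0.9910 − 1 = 0.02523.

2.52%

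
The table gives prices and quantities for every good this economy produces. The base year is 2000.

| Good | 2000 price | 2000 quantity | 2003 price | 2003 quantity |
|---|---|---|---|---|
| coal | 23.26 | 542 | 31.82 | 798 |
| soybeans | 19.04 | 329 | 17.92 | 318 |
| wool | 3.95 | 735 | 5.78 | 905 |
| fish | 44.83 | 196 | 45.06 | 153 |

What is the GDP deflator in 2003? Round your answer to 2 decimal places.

Nominal GDP 2003 = 31.82·798 + 17.92·318 + 5.78·905 + 45.06·153 = 43216.00.
Real GDP 2003 (at 2000 prices) = 23.26·798 + 19.04·318 + 3.95·905 + 44.83·153 = 35049.94.
Deflator = Nominal/Real × 100 = 43216.00/35049.94 × 100 = 123.298.

123.30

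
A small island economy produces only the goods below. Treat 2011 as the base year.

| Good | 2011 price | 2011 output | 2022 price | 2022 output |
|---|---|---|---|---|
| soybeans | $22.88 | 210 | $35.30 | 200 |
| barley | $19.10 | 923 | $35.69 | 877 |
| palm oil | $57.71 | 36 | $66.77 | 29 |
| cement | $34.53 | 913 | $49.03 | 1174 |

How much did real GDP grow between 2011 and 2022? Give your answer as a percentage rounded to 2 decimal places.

Real GDP 2011 = Nominal GDP 2011 = 22.88·210 + 19.10·923 + 57.71·36 + 34.53·913 = 56037.55.
Real GDP 2022 (at 2011 prices) = 22.88·200 + 19.10·877 + 57.71·29 + 34.53·1174 = 63538.51.
Real growth = 63538.51/56037.55 − 1 = 0.1339.

13.39%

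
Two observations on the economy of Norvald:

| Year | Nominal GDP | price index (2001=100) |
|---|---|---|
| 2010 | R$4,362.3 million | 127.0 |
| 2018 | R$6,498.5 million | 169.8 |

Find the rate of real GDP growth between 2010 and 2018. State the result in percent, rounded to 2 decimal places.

11.42%

Deflate each year: 2010 → 4362.3/1.270 = 3434.88; 2018 → 6498.5/1.698 = 3827.15.
So real GDP changed by 3827.15/3434.88 − 1 = 0.1142, i.e. 11.42%.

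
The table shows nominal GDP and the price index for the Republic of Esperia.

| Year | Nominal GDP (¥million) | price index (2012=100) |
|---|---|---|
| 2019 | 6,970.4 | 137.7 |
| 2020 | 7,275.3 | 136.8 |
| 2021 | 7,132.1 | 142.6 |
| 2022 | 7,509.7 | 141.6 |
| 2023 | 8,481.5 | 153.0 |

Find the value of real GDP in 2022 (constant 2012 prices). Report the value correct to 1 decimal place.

Real GDP 2022 = 7509.7 / 1.416 = 5303.46.

¥5,303.5 million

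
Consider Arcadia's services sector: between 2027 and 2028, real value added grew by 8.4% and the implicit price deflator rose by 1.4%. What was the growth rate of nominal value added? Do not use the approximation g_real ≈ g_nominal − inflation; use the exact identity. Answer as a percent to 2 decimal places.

(1 + g_nom) = (1 + g_real)(1 + π) = 1.0840 × 1.0140 = 1.09918.

9.92%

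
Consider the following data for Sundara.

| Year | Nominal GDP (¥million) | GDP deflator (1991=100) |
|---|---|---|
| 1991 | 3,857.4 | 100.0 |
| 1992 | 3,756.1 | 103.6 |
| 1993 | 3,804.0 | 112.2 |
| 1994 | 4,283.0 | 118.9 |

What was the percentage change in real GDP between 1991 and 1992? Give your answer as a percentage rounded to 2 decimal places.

-6.01%

Real GDP 1991 = 3857.4/1.000 = 3857.40.
Real GDP 1992 = 3756.1/1.036 = 3625.58.
Change = 3625.58/3857.40 − 1 = -0.0601.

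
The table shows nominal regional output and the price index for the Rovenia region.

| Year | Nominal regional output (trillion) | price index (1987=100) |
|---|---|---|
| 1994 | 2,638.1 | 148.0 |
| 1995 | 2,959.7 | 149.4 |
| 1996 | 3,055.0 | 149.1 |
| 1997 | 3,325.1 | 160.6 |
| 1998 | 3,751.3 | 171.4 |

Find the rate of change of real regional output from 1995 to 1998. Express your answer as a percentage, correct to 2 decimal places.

10.48%

Real regional output 1995 = 2959.7/1.494 = 1981.06.
Real regional output 1998 = 3751.3/1.714 = 2188.62.
Change = 2188.62/1981.06 − 1 = 0.1048.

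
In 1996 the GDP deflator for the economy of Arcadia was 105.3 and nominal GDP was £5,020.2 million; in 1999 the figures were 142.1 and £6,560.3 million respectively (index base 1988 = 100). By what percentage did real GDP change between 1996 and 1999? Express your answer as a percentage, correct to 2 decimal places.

Deflate each year: 1996 → 5020.2/1.053 = 4767.52; 1999 → 6560.3/1.421 = 4616.68.
So real GDP changed by 4616.68/4767.52 − 1 = -0.0316, i.e. -3.16%.

-3.16%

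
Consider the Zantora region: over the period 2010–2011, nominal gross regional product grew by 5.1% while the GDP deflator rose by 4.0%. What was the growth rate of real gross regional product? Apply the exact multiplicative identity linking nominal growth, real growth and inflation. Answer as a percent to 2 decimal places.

(1 + g_nom) = (1 + g_real)(1 + π), so g_real = 1.0510 / 1.0400 − 1 = 0.01058.

1.06%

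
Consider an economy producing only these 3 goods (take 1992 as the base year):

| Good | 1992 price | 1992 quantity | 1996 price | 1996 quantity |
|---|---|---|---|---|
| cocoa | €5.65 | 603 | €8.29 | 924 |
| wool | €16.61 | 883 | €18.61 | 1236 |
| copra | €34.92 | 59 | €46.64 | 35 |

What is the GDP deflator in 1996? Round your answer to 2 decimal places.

Nominal GDP 1996 = 8.29·924 + 18.61·1236 + 46.64·35 = 32294.32.
Real GDP 1996 (at 1992 prices) = 5.65·924 + 16.61·1236 + 34.92·35 = 26972.76.
Deflator = Nominal/Real × 100 = 32294.32/26972.76 × 100 = 119.729.

119.73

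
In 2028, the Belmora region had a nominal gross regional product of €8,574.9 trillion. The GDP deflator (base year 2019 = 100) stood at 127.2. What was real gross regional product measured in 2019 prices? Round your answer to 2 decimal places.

Real gross regional product = Nominal / (GDP deflator/100) = 8574.9 / 1.272 = 6741.27.

€6,741.27 trillion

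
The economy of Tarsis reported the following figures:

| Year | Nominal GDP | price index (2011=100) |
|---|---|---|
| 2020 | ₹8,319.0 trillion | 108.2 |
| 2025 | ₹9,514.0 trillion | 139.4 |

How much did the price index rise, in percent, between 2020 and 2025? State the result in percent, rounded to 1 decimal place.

28.8%

Price-level change = 139.4 / 108.2 − 1 = 0.2884.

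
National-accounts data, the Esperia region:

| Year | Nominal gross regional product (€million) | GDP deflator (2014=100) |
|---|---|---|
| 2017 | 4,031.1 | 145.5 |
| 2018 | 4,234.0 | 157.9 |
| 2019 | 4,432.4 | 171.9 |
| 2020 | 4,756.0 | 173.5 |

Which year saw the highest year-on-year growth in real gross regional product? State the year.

2018: real = 4234.0/1.579 = 2681.44; growth vs 2017 (2770.52) = -3.22%.
2019: real = 4432.4/1.719 = 2578.48; growth vs 2018 (2681.44) = -3.84%.
2020: real = 4756.0/1.735 = 2741.21; growth vs 2019 (2578.48) = 6.31%.

2020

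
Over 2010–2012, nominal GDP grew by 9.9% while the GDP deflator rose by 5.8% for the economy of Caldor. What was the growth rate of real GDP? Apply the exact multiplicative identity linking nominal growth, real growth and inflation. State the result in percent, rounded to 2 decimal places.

3.88%

(1 + g_nom) = (1 + g_real)(1 + π), so g_real = 1.0990 / 1.0580 − 1 = 0.03875.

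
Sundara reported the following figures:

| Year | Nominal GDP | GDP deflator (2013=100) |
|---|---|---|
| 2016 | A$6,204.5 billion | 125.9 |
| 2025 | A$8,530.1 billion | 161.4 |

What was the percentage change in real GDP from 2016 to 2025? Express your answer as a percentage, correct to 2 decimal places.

7.24%

Deflate each year: 2016 → 6204.5/1.259 = 4928.12; 2025 → 8530.1/1.614 = 5285.07.
So real GDP changed by 5285.07/4928.12 − 1 = 0.0724, i.e. 7.24%.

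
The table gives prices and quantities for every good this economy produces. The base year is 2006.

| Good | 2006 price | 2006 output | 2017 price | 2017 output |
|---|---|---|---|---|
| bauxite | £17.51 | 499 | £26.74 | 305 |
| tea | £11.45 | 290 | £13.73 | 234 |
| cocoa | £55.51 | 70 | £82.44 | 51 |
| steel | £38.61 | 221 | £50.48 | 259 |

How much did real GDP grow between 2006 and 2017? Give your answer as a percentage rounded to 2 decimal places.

-14.81%

Real GDP 2006 = Nominal GDP 2006 = 17.51·499 + 11.45·290 + 55.51·70 + 38.61·221 = 24476.50.
Real GDP 2017 (at 2006 prices) = 17.51·305 + 11.45·234 + 55.51·51 + 38.61·259 = 20850.85.
Real growth = 20850.85/24476.50 − 1 = -0.1481.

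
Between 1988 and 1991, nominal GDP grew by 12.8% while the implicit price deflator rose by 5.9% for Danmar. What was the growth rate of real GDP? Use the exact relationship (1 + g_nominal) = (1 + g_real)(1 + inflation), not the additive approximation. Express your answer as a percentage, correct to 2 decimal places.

(1 + g_nom) = (1 + g_real)(1 + π), so g_real = 1.1280 / 1.0590 − 1 = 0.06516.

6.52%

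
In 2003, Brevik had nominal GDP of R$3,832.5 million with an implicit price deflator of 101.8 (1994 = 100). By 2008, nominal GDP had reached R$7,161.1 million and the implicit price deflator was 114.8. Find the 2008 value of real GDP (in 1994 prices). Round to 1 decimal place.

R$6,237.9 million

Real GDP = Nominal / (implicit price deflator/100) = 7161.1 / 1.148 = 6237.89.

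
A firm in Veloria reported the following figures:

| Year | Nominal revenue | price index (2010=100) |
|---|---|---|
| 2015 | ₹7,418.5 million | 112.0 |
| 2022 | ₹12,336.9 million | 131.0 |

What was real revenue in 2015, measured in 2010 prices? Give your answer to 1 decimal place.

Real revenue = Nominal / (price index/100) = 7418.5 / 1.120 = 6623.66.

₹6,623.7 million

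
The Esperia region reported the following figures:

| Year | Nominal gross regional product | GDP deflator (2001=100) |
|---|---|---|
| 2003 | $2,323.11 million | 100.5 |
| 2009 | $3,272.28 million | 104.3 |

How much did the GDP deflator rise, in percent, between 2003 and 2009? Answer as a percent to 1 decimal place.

Price-level change = 104.3 / 100.5 − 1 = 0.0378.

3.8%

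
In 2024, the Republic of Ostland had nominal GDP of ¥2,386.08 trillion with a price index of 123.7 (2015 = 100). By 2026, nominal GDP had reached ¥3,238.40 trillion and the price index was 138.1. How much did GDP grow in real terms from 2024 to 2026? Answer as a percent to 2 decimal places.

21.57%

Deflate each year: 2024 → 2386.08/1.237 = 1928.92; 2026 → 3238.40/1.381 = 2344.97.
So real GDP changed by 2344.97/1928.92 − 1 = 0.2157, i.e. 21.57%.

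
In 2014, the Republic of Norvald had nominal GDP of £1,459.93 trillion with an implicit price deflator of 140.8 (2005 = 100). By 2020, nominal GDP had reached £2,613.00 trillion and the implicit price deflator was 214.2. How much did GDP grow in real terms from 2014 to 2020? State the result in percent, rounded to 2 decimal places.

17.65%

Real GDP 2014 = 1459.93 / 1.408 = 1036.88.
Real GDP 2020 = 2613.00 / 2.142 = 1219.89.
Real growth = 1219.89 / 1036.88 − 1 = 0.1765.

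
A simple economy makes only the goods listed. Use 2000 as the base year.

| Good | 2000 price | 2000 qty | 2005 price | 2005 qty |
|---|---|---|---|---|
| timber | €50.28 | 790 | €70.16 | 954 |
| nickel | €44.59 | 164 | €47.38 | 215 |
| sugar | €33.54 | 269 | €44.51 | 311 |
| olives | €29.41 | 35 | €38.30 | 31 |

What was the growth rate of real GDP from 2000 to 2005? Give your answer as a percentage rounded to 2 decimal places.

20.69%

Real GDP 2000 = Nominal GDP 2000 = 50.28·790 + 44.59·164 + 33.54·269 + 29.41·35 = 57085.57.
Real GDP 2005 (at 2000 prices) = 50.28·954 + 44.59·215 + 33.54·311 + 29.41·31 = 68896.62.
Real growth = 68896.62/57085.57 − 1 = 0.2069.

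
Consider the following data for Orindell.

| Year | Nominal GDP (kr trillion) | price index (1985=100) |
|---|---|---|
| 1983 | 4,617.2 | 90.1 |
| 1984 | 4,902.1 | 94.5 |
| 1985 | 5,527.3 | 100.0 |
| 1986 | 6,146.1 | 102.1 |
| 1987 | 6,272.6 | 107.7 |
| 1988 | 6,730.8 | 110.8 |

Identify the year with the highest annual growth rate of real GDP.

1986

1984: real = 4902.1/0.945 = 5187.41; growth vs 1983 (5124.53) = 1.23%.
1985: real = 5527.3/1.000 = 5527.30; growth vs 1984 (5187.41) = 6.55%.
1986: real = 6146.1/1.021 = 6019.69; growth vs 1985 (5527.30) = 8.91%.
1987: real = 6272.6/1.077 = 5824.14; growth vs 1986 (6019.69) = -3.25%.
1988: real = 6730.8/1.108 = 6074.73; growth vs 1987 (5824.14) = 4.30%.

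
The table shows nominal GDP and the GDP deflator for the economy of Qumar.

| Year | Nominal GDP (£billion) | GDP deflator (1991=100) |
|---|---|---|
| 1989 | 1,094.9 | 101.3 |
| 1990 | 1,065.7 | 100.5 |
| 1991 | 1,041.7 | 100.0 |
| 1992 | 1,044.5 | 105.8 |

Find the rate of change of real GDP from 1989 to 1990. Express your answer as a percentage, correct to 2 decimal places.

-1.89%

Real GDP 1989 = 1094.9/1.013 = 1080.85.
Real GDP 1990 = 1065.7/1.005 = 1060.40.
Change = 1060.40/1080.85 − 1 = -0.0189.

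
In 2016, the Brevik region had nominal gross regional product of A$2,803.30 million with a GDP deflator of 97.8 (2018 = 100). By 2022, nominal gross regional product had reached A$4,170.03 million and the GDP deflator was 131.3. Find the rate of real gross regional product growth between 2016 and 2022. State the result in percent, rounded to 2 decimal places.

Deflate each year: 2016 → 2803.30/0.978 = 2866.36; 2022 → 4170.03/1.313 = 3175.96.
So real gross regional product changed by 3175.96/2866.36 − 1 = 0.1080, i.e. 10.80%.

10.80%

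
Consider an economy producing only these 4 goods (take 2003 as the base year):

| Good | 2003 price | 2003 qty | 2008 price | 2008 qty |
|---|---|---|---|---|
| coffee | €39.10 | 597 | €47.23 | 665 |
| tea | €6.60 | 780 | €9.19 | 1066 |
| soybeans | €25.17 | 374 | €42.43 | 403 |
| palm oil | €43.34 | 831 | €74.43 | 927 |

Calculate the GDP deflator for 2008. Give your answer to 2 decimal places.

152.72

Nominal GDP 2008 = 47.23·665 + 9.19·1066 + 42.43·403 + 74.43·927 = 127300.39.
Real GDP 2008 (at 2003 prices) = 39.10·665 + 6.60·1066 + 25.17·403 + 43.34·927 = 83356.79.
Deflator = Nominal/Real × 100 = 127300.39/83356.79 × 100 = 152.717.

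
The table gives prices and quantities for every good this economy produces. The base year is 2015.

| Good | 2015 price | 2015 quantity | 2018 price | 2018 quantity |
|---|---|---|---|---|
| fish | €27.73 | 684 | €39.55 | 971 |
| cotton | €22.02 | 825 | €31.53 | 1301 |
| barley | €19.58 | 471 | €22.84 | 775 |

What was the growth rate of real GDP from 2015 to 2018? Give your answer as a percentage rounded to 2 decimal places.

52.62%

Real GDP 2015 = Nominal GDP 2015 = 27.73·684 + 22.02·825 + 19.58·471 = 46356.00.
Real GDP 2018 (at 2015 prices) = 27.73·971 + 22.02·1301 + 19.58·775 = 70748.35.
Real growth = 70748.35/46356.00 − 1 = 0.5262.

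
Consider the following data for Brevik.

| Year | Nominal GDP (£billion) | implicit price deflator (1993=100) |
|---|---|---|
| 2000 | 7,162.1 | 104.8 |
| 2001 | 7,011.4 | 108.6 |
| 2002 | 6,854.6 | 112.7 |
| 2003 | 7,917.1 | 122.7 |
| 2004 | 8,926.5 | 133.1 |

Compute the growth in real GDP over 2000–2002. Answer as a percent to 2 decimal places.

Real GDP 2000 = 7162.1/1.048 = 6834.06.
Real GDP 2002 = 6854.6/1.127 = 6082.17.
Change = 6082.17/6834.06 − 1 = -0.1100.

-11.00%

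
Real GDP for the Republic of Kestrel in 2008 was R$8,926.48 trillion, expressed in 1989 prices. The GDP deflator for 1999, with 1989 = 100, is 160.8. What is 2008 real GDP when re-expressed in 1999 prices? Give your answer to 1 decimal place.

R$14,353.8 trillion

Real GDP in 1999 prices = Real GDP in 1989 prices × (P_1999/P_1989) = 8926.48 × 1.608 = 14353.78.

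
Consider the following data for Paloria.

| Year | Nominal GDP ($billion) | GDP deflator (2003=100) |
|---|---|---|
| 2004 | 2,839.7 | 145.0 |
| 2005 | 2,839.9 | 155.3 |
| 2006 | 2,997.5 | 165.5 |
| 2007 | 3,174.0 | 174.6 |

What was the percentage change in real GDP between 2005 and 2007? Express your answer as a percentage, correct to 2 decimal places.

Real GDP 2005 = 2839.9/1.553 = 1828.65.
Real GDP 2007 = 3174.0/1.746 = 1817.87.
Change = 1817.87/1828.65 − 1 = -0.0059.

-0.59%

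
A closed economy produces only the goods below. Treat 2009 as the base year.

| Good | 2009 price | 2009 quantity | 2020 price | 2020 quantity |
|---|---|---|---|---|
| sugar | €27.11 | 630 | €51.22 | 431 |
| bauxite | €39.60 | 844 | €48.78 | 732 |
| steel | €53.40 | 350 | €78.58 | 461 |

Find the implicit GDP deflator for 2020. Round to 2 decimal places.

Nominal GDP 2020 = 51.22·431 + 48.78·732 + 78.58·461 = 94008.16.
Real GDP 2020 (at 2009 prices) = 27.11·431 + 39.60·732 + 53.40·461 = 65289.01.
Deflator = Nominal/Real × 100 = 94008.16/65289.01 × 100 = 143.988.

143.99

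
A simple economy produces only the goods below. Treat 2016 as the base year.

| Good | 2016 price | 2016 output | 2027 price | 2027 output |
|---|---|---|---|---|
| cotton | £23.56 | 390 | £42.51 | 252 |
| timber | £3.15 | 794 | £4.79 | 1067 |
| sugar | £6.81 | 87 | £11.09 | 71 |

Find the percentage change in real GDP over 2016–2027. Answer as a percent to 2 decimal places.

Real GDP 2016 = Nominal GDP 2016 = 23.56·390 + 3.15·794 + 6.81·87 = 12281.97.
Real GDP 2027 (at 2016 prices) = 23.56·252 + 3.15·1067 + 6.81·71 = 9781.68.
Real growth = 9781.68/12281.97 − 1 = -0.2036.

-20.36%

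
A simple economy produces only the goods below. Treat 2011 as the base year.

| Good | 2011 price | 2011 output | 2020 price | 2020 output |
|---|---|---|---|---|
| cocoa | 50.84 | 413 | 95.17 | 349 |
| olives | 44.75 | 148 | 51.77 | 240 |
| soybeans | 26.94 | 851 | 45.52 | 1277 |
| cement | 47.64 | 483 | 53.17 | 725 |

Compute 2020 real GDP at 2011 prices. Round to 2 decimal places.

Real GDP 2020 = Σ (p_2011 × q_2020) = 50.84·349 + 44.75·240 + 26.94·1277 + 47.64·725 = 97424.54.

97424.54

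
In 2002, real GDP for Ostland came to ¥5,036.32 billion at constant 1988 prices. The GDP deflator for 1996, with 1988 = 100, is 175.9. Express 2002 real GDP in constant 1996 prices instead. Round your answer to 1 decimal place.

¥8,858.9 billion

Real GDP in 1996 prices = Real GDP in 1988 prices × (P_1996/P_1988) = 5036.32 × 1.759 = 8858.89.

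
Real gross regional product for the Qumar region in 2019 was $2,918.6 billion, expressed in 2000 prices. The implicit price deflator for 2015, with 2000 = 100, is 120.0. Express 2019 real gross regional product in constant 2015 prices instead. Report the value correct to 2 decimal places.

$3,502.32 billion

Real gross regional product in 2015 prices = Real gross regional product in 2000 prices × (P_2015/P_2000) = 2918.6 × 1.200 = 3502.32.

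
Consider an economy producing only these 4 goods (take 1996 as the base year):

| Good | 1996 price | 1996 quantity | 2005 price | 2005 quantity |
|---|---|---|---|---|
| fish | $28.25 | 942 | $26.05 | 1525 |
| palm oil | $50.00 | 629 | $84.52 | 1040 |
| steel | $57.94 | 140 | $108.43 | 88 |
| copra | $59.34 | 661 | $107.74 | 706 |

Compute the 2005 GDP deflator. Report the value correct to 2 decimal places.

150.09

Nominal GDP 2005 = 26.05·1525 + 84.52·1040 + 108.43·88 + 107.74·706 = 213233.33.
Real GDP 2005 (at 1996 prices) = 28.25·1525 + 50.00·1040 + 57.94·88 + 59.34·706 = 142074.01.
Deflator = Nominal/Real × 100 = 213233.33/142074.01 × 100 = 150.086.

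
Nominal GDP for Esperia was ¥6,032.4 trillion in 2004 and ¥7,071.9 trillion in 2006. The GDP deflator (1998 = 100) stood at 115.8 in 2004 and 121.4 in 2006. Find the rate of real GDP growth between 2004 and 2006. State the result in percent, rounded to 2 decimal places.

Real GDP 2004 = 6032.4 / 1.158 = 5209.33.
Real GDP 2006 = 7071.9 / 1.214 = 5825.29.
Real growth = 5825.29 / 5209.33 − 1 = 0.1182.

11.82%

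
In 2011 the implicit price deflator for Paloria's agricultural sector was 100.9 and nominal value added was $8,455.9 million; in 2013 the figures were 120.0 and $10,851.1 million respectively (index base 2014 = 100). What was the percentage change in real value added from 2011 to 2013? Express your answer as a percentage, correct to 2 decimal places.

Real value added 2011 = 8455.9 / 1.009 = 8380.48.
Real value added 2013 = 10851.1 / 1.200 = 9042.58.
Real growth = 9042.58 / 8380.48 − 1 = 0.0790.

7.90%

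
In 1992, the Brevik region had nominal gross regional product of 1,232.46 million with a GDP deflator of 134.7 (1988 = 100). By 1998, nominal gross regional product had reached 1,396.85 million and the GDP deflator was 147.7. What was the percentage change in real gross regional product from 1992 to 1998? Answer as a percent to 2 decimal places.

3.36%

Real gross regional product 1992 = 1232.46 / 1.347 = 914.97.
Real gross regional product 1998 = 1396.85 / 1.477 = 945.73.
Real growth = 945.73 / 914.97 − 1 = 0.0336.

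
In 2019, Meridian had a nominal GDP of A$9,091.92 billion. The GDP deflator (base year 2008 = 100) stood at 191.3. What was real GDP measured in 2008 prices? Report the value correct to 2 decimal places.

A$4,752.70 billion

Real GDP = Nominal / (GDP deflator/100) = 9091.92 / 1.913 = 4752.70.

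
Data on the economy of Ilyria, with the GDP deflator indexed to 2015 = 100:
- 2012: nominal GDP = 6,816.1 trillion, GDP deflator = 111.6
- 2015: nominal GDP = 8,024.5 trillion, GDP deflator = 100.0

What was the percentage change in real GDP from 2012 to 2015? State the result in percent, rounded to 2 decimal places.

Deflate each year: 2012 → 6816.1/1.116 = 6107.62; 2015 → 8024.5/1.000 = 8024.50.
So real GDP changed by 8024.50/6107.62 − 1 = 0.3139, i.e. 31.39%.

31.39%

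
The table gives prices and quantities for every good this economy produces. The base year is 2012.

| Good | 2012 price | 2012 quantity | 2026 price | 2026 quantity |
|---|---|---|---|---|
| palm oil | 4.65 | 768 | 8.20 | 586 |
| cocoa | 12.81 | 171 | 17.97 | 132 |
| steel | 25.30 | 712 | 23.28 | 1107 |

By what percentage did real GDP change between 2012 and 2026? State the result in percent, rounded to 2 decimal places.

36.37%

Real GDP 2012 = Nominal GDP 2012 = 4.65·768 + 12.81·171 + 25.30·712 = 23775.31.
Real GDP 2026 (at 2012 prices) = 4.65·586 + 12.81·132 + 25.30·1107 = 32422.92.
Real growth = 32422.92/23775.31 − 1 = 0.3637.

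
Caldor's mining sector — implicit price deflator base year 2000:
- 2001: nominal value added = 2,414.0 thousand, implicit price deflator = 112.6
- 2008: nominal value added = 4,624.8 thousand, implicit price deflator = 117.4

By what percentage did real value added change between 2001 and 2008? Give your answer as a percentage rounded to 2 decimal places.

83.75%

Deflate each year: 2001 → 2414.0/1.126 = 2143.87; 2008 → 4624.8/1.174 = 3939.35.
So real value added changed by 3939.35/2143.87 − 1 = 0.8375, i.e. 83.75%.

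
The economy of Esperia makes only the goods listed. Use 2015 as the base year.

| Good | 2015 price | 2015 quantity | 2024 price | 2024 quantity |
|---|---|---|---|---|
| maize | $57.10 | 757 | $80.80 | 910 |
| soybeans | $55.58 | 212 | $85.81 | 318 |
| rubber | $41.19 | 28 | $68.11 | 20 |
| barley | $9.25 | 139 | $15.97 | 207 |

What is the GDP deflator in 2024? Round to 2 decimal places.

Nominal GDP 2024 = 80.80·910 + 85.81·318 + 68.11·20 + 15.97·207 = 105483.57.
Real GDP 2024 (at 2015 prices) = 57.10·910 + 55.58·318 + 41.19·20 + 9.25·207 = 72373.99.
Deflator = Nominal/Real × 100 = 105483.57/72373.99 × 100 = 145.748.

145.75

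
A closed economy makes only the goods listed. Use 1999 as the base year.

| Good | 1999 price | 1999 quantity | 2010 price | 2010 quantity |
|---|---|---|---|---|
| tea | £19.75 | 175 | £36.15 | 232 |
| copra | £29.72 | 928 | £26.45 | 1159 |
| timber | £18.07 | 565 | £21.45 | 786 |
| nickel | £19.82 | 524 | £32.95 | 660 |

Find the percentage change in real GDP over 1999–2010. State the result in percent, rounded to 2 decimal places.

28.43%

Real GDP 1999 = Nominal GDP 1999 = 19.75·175 + 29.72·928 + 18.07·565 + 19.82·524 = 51631.64.
Real GDP 2010 (at 1999 prices) = 19.75·232 + 29.72·1159 + 18.07·786 + 19.82·660 = 66311.70.
Real growth = 66311.70/51631.64 − 1 = 0.2843.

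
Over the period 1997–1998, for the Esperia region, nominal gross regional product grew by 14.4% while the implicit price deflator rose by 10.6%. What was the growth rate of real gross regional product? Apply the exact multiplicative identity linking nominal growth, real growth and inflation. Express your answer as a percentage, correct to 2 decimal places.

3.44%

(1 + g_nom) = (1 + g_real)(1 + π), so g_real = 1.1440 / 1.1060 − 1 = 0.03436.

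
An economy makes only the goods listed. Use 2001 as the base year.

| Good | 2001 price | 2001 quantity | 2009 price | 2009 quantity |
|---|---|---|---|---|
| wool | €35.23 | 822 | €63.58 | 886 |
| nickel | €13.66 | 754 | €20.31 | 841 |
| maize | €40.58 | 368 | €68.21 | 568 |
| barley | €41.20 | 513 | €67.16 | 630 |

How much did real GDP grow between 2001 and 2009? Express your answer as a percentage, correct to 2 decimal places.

21.74%

Real GDP 2001 = Nominal GDP 2001 = 35.23·822 + 13.66·754 + 40.58·368 + 41.20·513 = 75327.74.
Real GDP 2009 (at 2001 prices) = 35.23·886 + 13.66·841 + 40.58·568 + 41.20·630 = 91707.28.
Real growth = 91707.28/75327.74 − 1 = 0.2174.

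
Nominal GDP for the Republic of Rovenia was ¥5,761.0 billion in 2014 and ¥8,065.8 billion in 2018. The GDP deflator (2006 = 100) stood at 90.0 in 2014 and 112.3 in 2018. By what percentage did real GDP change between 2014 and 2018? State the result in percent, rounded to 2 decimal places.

12.21%

Real GDP 2014 = 5761.0 / 0.900 = 6401.11.
Real GDP 2018 = 8065.8 / 1.123 = 7182.37.
Real growth = 7182.37 / 6401.11 − 1 = 0.1221.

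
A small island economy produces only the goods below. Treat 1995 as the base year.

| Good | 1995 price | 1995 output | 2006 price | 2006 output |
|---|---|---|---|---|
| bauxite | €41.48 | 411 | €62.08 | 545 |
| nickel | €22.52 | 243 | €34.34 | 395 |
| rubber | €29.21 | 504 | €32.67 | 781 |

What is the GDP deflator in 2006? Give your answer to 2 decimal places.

Nominal GDP 2006 = 62.08·545 + 34.34·395 + 32.67·781 = 72913.17.
Real GDP 2006 (at 1995 prices) = 41.48·545 + 22.52·395 + 29.21·781 = 54315.01.
Deflator = Nominal/Real × 100 = 72913.17/54315.01 × 100 = 134.241.

134.24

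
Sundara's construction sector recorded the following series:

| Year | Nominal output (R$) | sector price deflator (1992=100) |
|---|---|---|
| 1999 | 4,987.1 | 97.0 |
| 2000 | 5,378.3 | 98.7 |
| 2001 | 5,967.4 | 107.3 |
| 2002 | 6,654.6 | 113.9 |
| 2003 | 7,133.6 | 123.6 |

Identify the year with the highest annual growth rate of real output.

2000: real = 5378.3/0.987 = 5449.14; growth vs 1999 (5141.34) = 5.99%.
2001: real = 5967.4/1.073 = 5561.42; growth vs 2000 (5449.14) = 2.06%.
2002: real = 6654.6/1.139 = 5842.49; growth vs 2001 (5561.42) = 5.05%.
2003: real = 7133.6/1.236 = 5771.52; growth vs 2002 (5842.49) = -1.21%.

2000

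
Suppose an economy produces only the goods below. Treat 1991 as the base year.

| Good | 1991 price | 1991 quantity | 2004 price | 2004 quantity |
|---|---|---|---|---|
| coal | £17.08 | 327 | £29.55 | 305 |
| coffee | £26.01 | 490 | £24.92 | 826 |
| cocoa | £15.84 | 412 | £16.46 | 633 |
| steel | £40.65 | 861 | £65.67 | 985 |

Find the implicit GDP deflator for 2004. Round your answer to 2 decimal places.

136.40

Nominal GDP 2004 = 29.55·305 + 24.92·826 + 16.46·633 + 65.67·985 = 104700.80.
Real GDP 2004 (at 1991 prices) = 17.08·305 + 26.01·826 + 15.84·633 + 40.65·985 = 76760.63.
Deflator = Nominal/Real × 100 = 104700.80/76760.63 × 100 = 136.399.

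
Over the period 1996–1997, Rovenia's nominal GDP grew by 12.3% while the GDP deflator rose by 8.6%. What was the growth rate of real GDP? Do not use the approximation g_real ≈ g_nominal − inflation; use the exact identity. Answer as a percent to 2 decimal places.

(1 + g_nom) = (1 + g_real)(1 + π), so g_real = 1.1230 / 1.0860 − 1 = 0.03407.

3.41%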